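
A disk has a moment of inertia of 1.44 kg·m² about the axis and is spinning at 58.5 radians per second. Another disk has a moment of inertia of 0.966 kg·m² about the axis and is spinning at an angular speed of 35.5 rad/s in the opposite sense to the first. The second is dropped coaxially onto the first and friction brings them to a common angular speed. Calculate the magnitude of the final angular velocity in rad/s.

The coupling torques are internal; angular momentum about the shared axis is conserved.
Taking A's sense as positive: L = (1.440)(58.5) − (0.9660)(35.5) = 49.95 kg·m²·rad/s.
Combined I = 1.440 + 0.9660 = 2.406 kg·m².
ω_f = L / I = 49.95 / 2.406 = 20.76 rad/s.

|ω_f| ≈ 20.8 rad/s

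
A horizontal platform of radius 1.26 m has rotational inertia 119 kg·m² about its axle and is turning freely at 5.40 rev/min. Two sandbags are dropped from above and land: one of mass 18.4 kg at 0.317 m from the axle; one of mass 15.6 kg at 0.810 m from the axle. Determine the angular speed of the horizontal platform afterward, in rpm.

No external torque acts about the axle; L_before = L_after.
Added inertia Σmr² = (18.4)(0.317)² + (15.6)(0.810)² = 12.08 kg·m²; I_f = 119.0 + 12.08 = 131.1 kg·m².
ω_f = I_p ω_i / I_f = (119.0)(5.40) / 131.1 = 4.902 rpm.

ω_f ≈ 4.90 rpm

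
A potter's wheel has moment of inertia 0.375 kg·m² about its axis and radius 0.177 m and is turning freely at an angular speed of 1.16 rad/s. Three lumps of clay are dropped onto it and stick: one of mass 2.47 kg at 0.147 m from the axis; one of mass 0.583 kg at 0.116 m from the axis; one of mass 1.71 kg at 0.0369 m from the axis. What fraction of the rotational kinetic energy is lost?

No external torque acts about the axis; L_before = L_after.
Added inertia Σmr² = (2.47)(0.147)² + (0.583)(0.116)² + (1.71)(0.0369)² = 0.06355 kg·m²; I_f = 0.3750 + 0.06355 = 0.4385 kg·m².
ω_f = I_p ω_i / I_f = (0.3750)(1.16) / 0.4385 = 0.9919 rad/s.
KE_i = ½(0.3750)(1.160 rad/s)² = 0.2523 J; KE_f = ½(0.4385)(0.9919)² = 0.2157 J.
Fraction lost = 0.1449.

fraction ≈ 0.145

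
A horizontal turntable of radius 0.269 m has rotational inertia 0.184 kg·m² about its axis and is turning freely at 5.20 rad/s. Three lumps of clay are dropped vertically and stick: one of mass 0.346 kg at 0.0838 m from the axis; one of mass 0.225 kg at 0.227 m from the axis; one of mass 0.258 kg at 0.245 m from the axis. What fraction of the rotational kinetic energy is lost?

The added mass arrives with no angular momentum about the axis, and any external torque about the axis is negligible, so the system's angular momentum is conserved.
Added inertia Σmr² = (0.346)(0.0838)² + (0.225)(0.227)² + (0.258)(0.245)² = 0.02951 kg·m²; I_f = 0.1840 + 0.02951 = 0.2135 kg·m².
ω_f = I_p ω_i / I_f = (0.1840)(5.20) / 0.2135 = 4.481 rad/s.
KE_i = ½(0.1840)(5.200 rad/s)² = 2.488 J; KE_f = ½(0.2135)(4.481)² = 2.144 J.
Fraction lost = 0.1382.

fraction ≈ 0.138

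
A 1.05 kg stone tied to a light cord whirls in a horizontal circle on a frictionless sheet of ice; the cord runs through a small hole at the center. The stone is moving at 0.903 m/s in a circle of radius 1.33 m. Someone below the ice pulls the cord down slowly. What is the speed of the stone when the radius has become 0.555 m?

v₂ ≈ 2.16 m/s

Central (radial) force ⇒ zero torque about the center ⇒ m v r is constant.
v₂ = v₁ r₁ / r₂ = (0.903)(1.33) / (0.555) = 2.164 m/s.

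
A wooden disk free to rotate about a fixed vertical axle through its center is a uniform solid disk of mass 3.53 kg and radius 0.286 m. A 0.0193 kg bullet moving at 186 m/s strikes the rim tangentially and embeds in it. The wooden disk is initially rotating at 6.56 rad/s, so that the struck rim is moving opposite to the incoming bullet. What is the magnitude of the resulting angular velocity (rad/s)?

|ω_f| ≈ 0.546 rad/s

The axle reaction passes through the axle and exerts no torque about it; angular momentum about the axle is conserved through the impact.
I_p = ½(3.53)(0.286)² = 0.1444 kg·m². Taking the sense of the bullet's angular momentum as positive, L_{bullet} = m v R = (0.0193)(186)(0.286) = 1.027 kg·m²/s.
L_i = −I_p ω_p + m v R = −(0.1444)(6.56) + 1.027 = 0.07962 kg·m²/s.
After sticking, I_f = I_p + m R² = 0.1444 + (0.0193)(0.286)² = 0.1459 kg·m².
ω_f = L_i / I_f = 0.07962 / 0.1459 = 0.5455 rad/s.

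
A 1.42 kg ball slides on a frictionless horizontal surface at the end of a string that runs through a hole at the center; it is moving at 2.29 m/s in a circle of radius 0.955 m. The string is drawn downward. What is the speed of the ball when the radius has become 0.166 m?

The only horizontal force on the mass is along the cord (radial), so it exerts no torque about the hole and angular momentum m v r is conserved.
v₂ = v₁ r₁ / r₂ = (2.29)(0.955) / (0.166) = 13.17 m/s.

v₂ ≈ 13.2 m/s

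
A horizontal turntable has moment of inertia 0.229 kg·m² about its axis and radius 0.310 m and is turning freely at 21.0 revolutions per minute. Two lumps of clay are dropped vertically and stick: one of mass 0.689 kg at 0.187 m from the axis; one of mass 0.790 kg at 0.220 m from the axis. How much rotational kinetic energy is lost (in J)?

energy lost ≈ 0.118 J

No external torque acts about the axis; L_before = L_after.
Added inertia Σmr² = (0.689)(0.187)² + (0.790)(0.220)² = 0.06233 kg·m²; I_f = 0.2290 + 0.06233 = 0.2913 kg·m².
ω_f = I_p ω_i / I_f = (0.2290)(21.0) / 0.2913 = 16.51 rpm.
KE_i = ½(0.2290)(2.199 rad/s)² = 0.5537 J; KE_f = ½(0.2913)(1.729)² = 0.4353 J.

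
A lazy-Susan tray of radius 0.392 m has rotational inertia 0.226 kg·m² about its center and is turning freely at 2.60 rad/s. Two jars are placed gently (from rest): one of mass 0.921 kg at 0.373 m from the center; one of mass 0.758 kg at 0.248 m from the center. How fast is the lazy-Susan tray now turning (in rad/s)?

The added mass arrives with no angular momentum about the center, and any external torque about the center is negligible, so the system's angular momentum is conserved.
Added inertia Σmr² = (0.921)(0.373)² + (0.758)(0.248)² = 0.1748 kg·m²; I_f = 0.2260 + 0.1748 = 0.4008 kg·m².
ω_f = I_p ω_i / I_f = (0.2260)(2.60) / 0.4008 = 1.466 rad/s.

ω_f ≈ 1.47 rad/s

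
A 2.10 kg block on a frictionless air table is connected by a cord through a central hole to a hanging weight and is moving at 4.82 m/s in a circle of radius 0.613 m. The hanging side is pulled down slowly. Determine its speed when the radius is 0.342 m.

v₂ ≈ 8.64 m/s

The only horizontal force on the mass is along the cord (radial), so it exerts no torque about the hole and angular momentum m v r is conserved.
v₂ = v₁ r₁ / r₂ = (4.82)(0.613) / (0.342) = 8.639 m/s.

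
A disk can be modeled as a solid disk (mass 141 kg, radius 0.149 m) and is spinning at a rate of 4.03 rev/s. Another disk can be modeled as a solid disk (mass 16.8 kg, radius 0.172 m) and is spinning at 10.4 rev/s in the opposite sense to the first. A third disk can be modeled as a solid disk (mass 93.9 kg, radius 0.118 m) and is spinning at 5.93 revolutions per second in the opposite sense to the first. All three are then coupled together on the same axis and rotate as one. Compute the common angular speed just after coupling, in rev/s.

|ω_f| ≈ 0.0622 rev/s

No external torque acts about the common axis, so total angular momentum is conserved.
Moments of inertia: I_A = ½(141)(0.149)² = 1.565 kg·m²; I_B = ½(16.8)(0.172)² = 0.2485 kg·m²; I_C = ½(93.9)(0.118)² = 0.6537 kg·m².
Taking A's sense as positive: L = (1.565)(4.03) − (0.2485)(10.4) − (0.6537)(5.93) = -0.1535 kg·m²·rev/s.
Combined I = 1.565 + 0.2485 + 0.6537 = 2.467 kg·m².
ω_f = L / I = -0.1535 / 2.467 = -0.06219 rev/s.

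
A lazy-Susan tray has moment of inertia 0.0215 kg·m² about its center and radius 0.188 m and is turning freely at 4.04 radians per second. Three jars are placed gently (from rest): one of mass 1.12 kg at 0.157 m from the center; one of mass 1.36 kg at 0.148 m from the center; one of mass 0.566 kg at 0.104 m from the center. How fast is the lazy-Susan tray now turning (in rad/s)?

ω_f ≈ 1.02 rad/s

No external torque acts about the center; L_before = L_after.
Added inertia Σmr² = (1.12)(0.157)² + (1.36)(0.148)² + (0.566)(0.104)² = 0.06352 kg·m²; I_f = 0.02150 + 0.06352 = 0.08502 kg·m².
ω_f = I_p ω_i / I_f = (0.02150)(4.04) / 0.08502 = 1.022 rad/s.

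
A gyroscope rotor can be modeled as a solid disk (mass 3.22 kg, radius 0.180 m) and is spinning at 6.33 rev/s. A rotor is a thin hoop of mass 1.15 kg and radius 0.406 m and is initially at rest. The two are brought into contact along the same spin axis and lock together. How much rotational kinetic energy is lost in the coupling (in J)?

No external torque acts about the common axis, so total angular momentum is conserved.
Moments of inertia: I_A = ½(3.22)(0.180)² = 0.05216 kg·m²; I_B = (1.15)(0.406)² = 0.1896 kg·m².
Taking A's sense as positive: L = (0.05216)(6.33) = 0.3302 kg·m²·rev/s.
Combined I = 0.05216 + 0.1896 = 0.2417 kg·m².
ω_f = L / I = 0.3302 / 0.2417 = 1.366 rev/s.
KE_i = ½ΣIω² = 41.26 J; KE_f = ½(0.2417)(8.583)² = 8.903 J.

ΔKE lost ≈ 32.4 J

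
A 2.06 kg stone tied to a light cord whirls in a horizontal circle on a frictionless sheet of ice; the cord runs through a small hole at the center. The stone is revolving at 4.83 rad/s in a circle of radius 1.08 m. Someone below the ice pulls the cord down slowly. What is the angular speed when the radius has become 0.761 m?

ω₂ ≈ 9.73 rad/s

No torque about the axis ⇒ m r₁² ω₁ = m r₂² ω₂.
ω₂ = ω₁ (r₁/r₂)² = (4.83)(1.08/0.761)² = 9.728 rad/s.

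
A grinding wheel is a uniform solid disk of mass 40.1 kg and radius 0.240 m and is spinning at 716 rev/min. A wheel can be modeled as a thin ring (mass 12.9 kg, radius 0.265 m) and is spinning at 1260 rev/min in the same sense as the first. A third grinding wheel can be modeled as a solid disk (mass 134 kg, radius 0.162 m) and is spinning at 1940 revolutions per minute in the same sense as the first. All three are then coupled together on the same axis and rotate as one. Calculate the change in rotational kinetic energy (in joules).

The coupling torques are internal; angular momentum about the shared axis is conserved.
Moments of inertia: I_A = ½(40.1)(0.240)² = 1.155 kg·m²; I_B = (12.9)(0.265)² = 0.9059 kg·m²; I_C = ½(134)(0.162)² = 1.758 kg·m².
Taking A's sense as positive: L = (1.155)(716) + (0.9059)(1260) + (1.758)(1940) = 5380 kg·m²·rpm.
Combined I = 1.155 + 0.9059 + 1.758 = 3.819 kg·m².
ω_f = L / I = 5380 / 3.819 = 1409 rpm.
KE_i = ½ΣIω² = 47420 J; KE_f = ½(3.819)(147.5)² = 41550 J.

ΔKE ≈ -5870 J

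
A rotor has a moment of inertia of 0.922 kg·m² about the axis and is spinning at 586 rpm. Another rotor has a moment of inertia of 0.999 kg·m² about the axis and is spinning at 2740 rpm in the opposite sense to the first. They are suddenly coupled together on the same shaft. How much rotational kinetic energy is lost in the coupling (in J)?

The coupling torques are internal; angular momentum about the shared axis is conserved.
Taking A's sense as positive: L = (0.9220)(586) − (0.9990)(2740) = -2197 kg·m²·rpm.
Combined I = 0.9220 + 0.9990 = 1.921 kg·m².
ω_f = L / I = -2197 / 1.921 = -1144 rpm.
KE_i = ½ΣIω² = 42860 J; KE_f = ½(1.921)(119.8)² = 13780 J.

ΔKE lost ≈ 29100 J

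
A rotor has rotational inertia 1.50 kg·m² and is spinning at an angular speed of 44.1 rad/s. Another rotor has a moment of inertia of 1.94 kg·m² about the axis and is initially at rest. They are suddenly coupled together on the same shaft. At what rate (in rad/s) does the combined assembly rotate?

|ω_f| ≈ 19.2 rad/s

No external torque acts about the common axis, so total angular momentum is conserved.
Taking A's sense as positive: L = (1.500)(44.1) = 66.15 kg·m²·rad/s.
Combined I = 1.500 + 1.940 = 3.440 kg·m².
ω_f = L / I = 66.15 / 3.440 = 19.23 rad/s.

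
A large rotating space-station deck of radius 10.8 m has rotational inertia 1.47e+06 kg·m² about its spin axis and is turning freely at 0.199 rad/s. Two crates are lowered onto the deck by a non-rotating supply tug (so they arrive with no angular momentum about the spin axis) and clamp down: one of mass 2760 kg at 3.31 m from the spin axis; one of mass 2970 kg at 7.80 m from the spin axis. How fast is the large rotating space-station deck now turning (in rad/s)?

The added mass arrives with no angular momentum about the spin axis, and any external torque about the spin axis is negligible, so the system's angular momentum is conserved.
Added inertia Σmr² = (2760)(3.31)² + (2970)(7.80)² = 2.109e+05 kg·m²; I_f = 1.470e+06 + 2.109e+05 = 1.681e+06 kg·m².
ω_f = I_p ω_i / I_f = (1.470e+06)(0.199) / 1.681e+06 = 0.1740 rad/s.

ω_f ≈ 0.174 rad/s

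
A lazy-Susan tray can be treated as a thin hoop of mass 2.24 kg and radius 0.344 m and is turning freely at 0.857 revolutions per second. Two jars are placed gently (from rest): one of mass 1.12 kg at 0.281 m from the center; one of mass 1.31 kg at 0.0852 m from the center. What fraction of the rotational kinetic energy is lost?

The added mass arrives with no angular momentum about the center, and any external torque about the center is negligible, so the system's angular momentum is conserved.
I_p = (2.24)(0.344)² = 0.2651 kg·m².
Added inertia Σmr² = (1.12)(0.281)² + (1.31)(0.0852)² = 0.09795 kg·m²; I_f = 0.2651 + 0.09795 = 0.3630 kg·m².
ω_f = I_p ω_i / I_f = (0.2651)(0.857) / 0.3630 = 0.6258 rev/s.
KE_i = ½(0.2651)(5.385 rad/s)² = 3.843 J; KE_f = ½(0.3630)(3.932)² = 2.806 J.
Fraction lost = 0.2698.

fraction ≈ 0.270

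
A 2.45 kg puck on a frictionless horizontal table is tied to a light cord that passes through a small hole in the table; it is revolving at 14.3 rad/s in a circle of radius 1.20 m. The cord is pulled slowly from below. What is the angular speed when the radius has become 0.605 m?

No torque about the axis ⇒ m r₁² ω₁ = m r₂² ω₂.
ω₂ = ω₁ (r₁/r₂)² = (14.3)(1.20/0.605)² = 56.26 rad/s.

ω₂ ≈ 56.3 rad/s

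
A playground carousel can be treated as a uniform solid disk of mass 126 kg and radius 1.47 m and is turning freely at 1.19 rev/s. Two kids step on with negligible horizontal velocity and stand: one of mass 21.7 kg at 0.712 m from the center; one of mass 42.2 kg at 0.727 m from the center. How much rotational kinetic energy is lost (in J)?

No external torque acts about the center; L_before = L_after.
I_p = ½(126)(1.47)² = 136.1 kg·m².
Added inertia Σmr² = (21.7)(0.712)² + (42.2)(0.727)² = 33.30 kg·m²; I_f = 136.1 + 33.30 = 169.4 kg·m².
ω_f = I_p ω_i / I_f = (136.1)(1.19) / 169.4 = 0.9561 rev/s.
KE_i = ½(136.1)(7.477 rad/s)² = 3805 J; KE_f = ½(169.4)(6.007)² = 3057 J.

energy lost ≈ 748 J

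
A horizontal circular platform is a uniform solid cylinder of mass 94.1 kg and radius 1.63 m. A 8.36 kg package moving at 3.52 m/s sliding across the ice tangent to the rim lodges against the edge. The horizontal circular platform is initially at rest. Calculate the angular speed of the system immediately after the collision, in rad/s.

The axle reaction passes through the central axle and exerts no torque about it; angular momentum about the central axle is conserved through the impact.
I_p = ½(94.1)(1.63)² = 125.0 kg·m². Taking the sense of the package's angular momentum as positive, L_{package} = m v R = (8.36)(3.52)(1.63) = 47.97 kg·m²/s.
L_i = 0 + 47.97 = 47.97 kg·m²/s.
After sticking, I_f = I_p + m R² = 125.0 + (8.36)(1.63)² = 147.2 kg·m².
ω_f = L_i / I_f = 47.97 / 147.2 = 0.3258 rad/s.

|ω_f| ≈ 0.326 rad/s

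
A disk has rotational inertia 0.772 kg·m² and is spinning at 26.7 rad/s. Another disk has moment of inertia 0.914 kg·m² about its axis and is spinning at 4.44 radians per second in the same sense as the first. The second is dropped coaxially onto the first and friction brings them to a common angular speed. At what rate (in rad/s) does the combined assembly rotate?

No external torque acts about the common axis, so total angular momentum is conserved.
Taking A's sense as positive: L = (0.7720)(26.7) + (0.9140)(4.44) = 24.67 kg·m²·rad/s.
Combined I = 0.7720 + 0.9140 = 1.686 kg·m².
ω_f = L / I = 24.67 / 1.686 = 14.63 rad/s.

|ω_f| ≈ 14.6 rad/s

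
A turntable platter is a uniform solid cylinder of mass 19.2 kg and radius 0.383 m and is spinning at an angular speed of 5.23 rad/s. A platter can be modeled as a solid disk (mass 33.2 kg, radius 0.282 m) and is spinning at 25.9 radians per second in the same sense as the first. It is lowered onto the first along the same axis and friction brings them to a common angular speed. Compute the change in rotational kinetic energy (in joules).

ΔKE ≈ -146 J

The coupling torques are internal; angular momentum about the shared axis is conserved.
Moments of inertia: I_A = ½(19.2)(0.383)² = 1.408 kg·m²; I_B = ½(33.2)(0.282)² = 1.320 kg·m².
Taking A's sense as positive: L = (1.408)(5.23) + (1.320)(25.9) = 41.56 kg·m²·rad/s.
Combined I = 1.408 + 1.320 = 2.728 kg·m².
ω_f = L / I = 41.56 / 2.728 = 15.23 rad/s.
KE_i = ½ΣIω² = 462.0 J; KE_f = ½(2.728)(15.23)² = 316.5 J.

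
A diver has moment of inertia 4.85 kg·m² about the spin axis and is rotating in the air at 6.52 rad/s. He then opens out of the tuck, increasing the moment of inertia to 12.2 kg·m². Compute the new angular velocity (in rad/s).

ω₂ ≈ 2.59 rad/s

No external torque acts about the spin axis, so angular momentum is conserved.
ω₂ = I₁ω₁ / I₂ = (4.850)(6.52 rad/s) / (12.20) = 2.592 rad/s.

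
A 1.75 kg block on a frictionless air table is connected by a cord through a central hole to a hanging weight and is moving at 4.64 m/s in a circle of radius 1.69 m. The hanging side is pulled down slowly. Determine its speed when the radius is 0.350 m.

Central (radial) force ⇒ zero torque about the center ⇒ m v r is constant.
v₂ = v₁ r₁ / r₂ = (4.64)(1.69) / (0.350) = 22.40 m/s.

v₂ ≈ 22.4 m/s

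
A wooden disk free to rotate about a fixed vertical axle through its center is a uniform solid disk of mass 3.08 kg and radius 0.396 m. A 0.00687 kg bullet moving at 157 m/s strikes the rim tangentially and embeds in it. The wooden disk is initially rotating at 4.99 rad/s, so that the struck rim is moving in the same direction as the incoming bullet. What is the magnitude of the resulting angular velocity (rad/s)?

|ω_f| ≈ 6.73 rad/s

About the axle the impulsive forces during the collision are internal, so angular momentum about that axis is conserved.
I_p = ½(3.08)(0.396)² = 0.2415 kg·m². Taking the sense of the bullet's angular momentum as positive, L_{bullet} = m v R = (0.00687)(157)(0.396) = 0.4271 kg·m²/s.
L_i = +I_p ω_p + m v R = +(0.2415)(4.99) + 0.4271 = 1.632 kg·m²/s.
After sticking, I_f = I_p + m R² = 0.2415 + (0.00687)(0.396)² = 0.2426 kg·m².
ω_f = L_i / I_f = 1.632 / 0.2426 = 6.729 rad/s.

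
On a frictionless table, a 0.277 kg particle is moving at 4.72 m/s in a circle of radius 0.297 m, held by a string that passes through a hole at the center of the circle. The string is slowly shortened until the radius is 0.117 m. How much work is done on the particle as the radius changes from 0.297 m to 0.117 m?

W ≈ 16.8 J

The only horizontal force on the mass is along the cord (radial), so it exerts no torque about the hole and angular momentum m v r is conserved.
v₂ = v₁ r₁ / r₂ = (4.72)(0.297) / (0.117) = 11.98 m/s.
W = ΔKE = ½m(v₂² − v₁²) = 16.80 J.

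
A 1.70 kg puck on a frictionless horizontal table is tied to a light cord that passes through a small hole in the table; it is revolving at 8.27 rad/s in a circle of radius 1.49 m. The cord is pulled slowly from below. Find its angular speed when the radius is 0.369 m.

No torque about the axis ⇒ m r₁² ω₁ = m r₂² ω₂.
ω₂ = ω₁ (r₁/r₂)² = (8.27)(1.49/0.369)² = 134.8 rad/s.

ω₂ ≈ 135 rad/s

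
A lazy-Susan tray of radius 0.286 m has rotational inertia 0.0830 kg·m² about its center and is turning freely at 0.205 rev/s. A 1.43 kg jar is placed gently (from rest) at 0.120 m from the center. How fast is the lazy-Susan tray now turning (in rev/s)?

ω_f ≈ 0.164 rev/s

The added mass arrives with no angular momentum about the center, and any external torque about the center is negligible, so the system's angular momentum is conserved.
Added inertia Σmr² = (1.43)(0.120)² = 0.02059 kg·m²; I_f = 0.08300 + 0.02059 = 0.1036 kg·m².
ω_f = I_p ω_i / I_f = (0.08300)(0.205) / 0.1036 = 0.1643 rev/s.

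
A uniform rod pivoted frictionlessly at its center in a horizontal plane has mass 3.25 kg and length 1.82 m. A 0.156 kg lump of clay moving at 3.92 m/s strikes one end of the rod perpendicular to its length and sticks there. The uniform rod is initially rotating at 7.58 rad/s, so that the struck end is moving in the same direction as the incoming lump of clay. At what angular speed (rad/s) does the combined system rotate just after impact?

|ω_f| ≈ 7.17 rad/s

About the pivot the impulsive forces during the collision are internal, so angular momentum about that axis is conserved.
I_p = (1/12)(3.25)(1.82)² = 0.8971 kg·m². Taking the sense of the lump of clay's angular momentum as positive, L_{lump} = m v R = (0.156)(3.92)(1.82/2) = 0.5565 kg·m²/s.
L_i = +I_p ω_p + m v R = +(0.8971)(7.58) + 0.5565 = 7.357 kg·m²/s.
After sticking, I_f = I_p + m R² = 0.8971 + (0.156)(1.82/2)² = 1.026 kg·m².
ω_f = L_i / I_f = 7.357 / 1.026 = 7.168 rad/s.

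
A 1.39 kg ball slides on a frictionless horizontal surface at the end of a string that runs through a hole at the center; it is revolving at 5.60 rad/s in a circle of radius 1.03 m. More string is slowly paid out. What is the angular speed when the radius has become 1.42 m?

ω₂ ≈ 2.95 rad/s

The constraining force is radial, so m r² ω about the center is conserved.
ω₂ = ω₁ (r₁/r₂)² = (5.60)(1.03/1.42)² = 2.946 rad/s.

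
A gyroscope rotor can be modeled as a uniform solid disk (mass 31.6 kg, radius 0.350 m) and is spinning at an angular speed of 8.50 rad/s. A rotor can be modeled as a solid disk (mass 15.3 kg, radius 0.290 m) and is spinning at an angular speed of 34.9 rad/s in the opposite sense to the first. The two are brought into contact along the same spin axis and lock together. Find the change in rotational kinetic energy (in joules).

ΔKE ≈ -455 J

No external torque acts about the common axis, so total angular momentum is conserved.
Moments of inertia: I_A = ½(31.6)(0.350)² = 1.935 kg·m²; I_B = ½(15.3)(0.290)² = 0.6434 kg·m².
Taking A's sense as positive: L = (1.935)(8.50) − (0.6434)(34.9) = -6.002 kg·m²·rad/s.
Combined I = 1.935 + 0.6434 = 2.579 kg·m².
ω_f = L / I = -6.002 / 2.579 = -2.327 rad/s.
KE_i = ½ΣIω² = 461.7 J; KE_f = ½(2.579)(2.327)² = 6.984 J.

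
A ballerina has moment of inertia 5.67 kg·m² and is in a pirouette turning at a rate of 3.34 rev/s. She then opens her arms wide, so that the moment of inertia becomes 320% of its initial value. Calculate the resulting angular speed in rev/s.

ω₂ ≈ 1.04 rev/s

Angular momentum about the spin axis is conserved since the torque about it is zero.
I₂ = 3.20 × 5.67 = 18.14 kg·m².
ω₂ = I₁ω₁ / I₂ = (5.670)(3.34 rev/s) / (18.14) = 1.044 rev/s.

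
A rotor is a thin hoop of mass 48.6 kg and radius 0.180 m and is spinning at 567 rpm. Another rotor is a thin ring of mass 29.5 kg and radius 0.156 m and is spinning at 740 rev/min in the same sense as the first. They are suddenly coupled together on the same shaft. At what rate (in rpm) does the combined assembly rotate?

|ω_f| ≈ 621 rpm

The coupling torques are internal; angular momentum about the shared axis is conserved.
Moments of inertia: I_A = (48.6)(0.180)² = 1.575 kg·m²; I_B = (29.5)(0.156)² = 0.7179 kg·m².
Taking A's sense as positive: L = (1.575)(567) + (0.7179)(740) = 1424 kg·m²·rpm.
Combined I = 1.575 + 0.7179 = 2.293 kg·m².
ω_f = L / I = 1424 / 2.293 = 621.2 rpm.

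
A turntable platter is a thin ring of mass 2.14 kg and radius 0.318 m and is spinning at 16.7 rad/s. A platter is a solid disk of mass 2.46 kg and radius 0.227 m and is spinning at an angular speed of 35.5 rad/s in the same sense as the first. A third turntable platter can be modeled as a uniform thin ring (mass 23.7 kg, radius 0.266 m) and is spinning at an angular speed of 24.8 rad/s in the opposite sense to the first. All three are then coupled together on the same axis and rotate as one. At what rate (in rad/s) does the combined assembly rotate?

|ω_f| ≈ 18.3 rad/s

No external torque acts about the common axis, so total angular momentum is conserved.
Moments of inertia: I_A = (2.14)(0.318)² = 0.2164 kg·m²; I_B = ½(2.46)(0.227)² = 0.06338 kg·m²; I_C = (23.7)(0.266)² = 1.677 kg·m².
Taking A's sense as positive: L = (0.2164)(16.7) + (0.06338)(35.5) − (1.677)(24.8) = -35.72 kg·m²·rad/s.
Combined I = 0.2164 + 0.06338 + 1.677 = 1.957 kg·m².
ω_f = L / I = -35.72 / 1.957 = -18.26 rad/s.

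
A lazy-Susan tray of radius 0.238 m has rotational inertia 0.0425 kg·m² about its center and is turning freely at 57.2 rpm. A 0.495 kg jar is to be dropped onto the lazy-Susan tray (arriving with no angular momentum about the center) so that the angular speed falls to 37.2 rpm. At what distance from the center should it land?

r ≈ 0.215 m

The added mass arrives with no angular momentum about the center, and any external torque about the center is negligible, so the system's angular momentum is conserved.
I_p ω_i = (I_p + m r²) ω_f ⇒ m r² = I_p(ω_i/ω_f − 1) = 0.04250(57.2/37.2 − 1) = 0.02285 kg·m².
r = √(0.02285/0.495) = 0.2149 m.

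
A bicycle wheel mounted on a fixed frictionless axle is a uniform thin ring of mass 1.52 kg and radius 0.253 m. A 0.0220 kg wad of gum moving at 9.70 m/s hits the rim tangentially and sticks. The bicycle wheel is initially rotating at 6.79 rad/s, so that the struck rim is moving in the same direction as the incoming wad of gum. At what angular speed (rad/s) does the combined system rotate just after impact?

About the axle the impulsive forces during the collision are internal, so angular momentum about that axis is conserved.
I_p = (1.52)(0.253)² = 0.09729 kg·m². Taking the sense of the wad of gum's angular momentum as positive, L_{wad} = m v R = (0.0220)(9.70)(0.253) = 0.05399 kg·m²/s.
L_i = +I_p ω_p + m v R = +(0.09729)(6.79) + 0.05399 = 0.7146 kg·m²/s.
After sticking, I_f = I_p + m R² = 0.09729 + (0.0220)(0.253)² = 0.09870 kg·m².
ω_f = L_i / I_f = 0.7146 / 0.09870 = 7.240 rad/s.

|ω_f| ≈ 7.24 rad/s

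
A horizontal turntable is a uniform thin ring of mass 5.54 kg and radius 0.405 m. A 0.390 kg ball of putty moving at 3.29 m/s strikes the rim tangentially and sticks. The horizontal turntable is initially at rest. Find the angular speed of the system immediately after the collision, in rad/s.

About the axle the impulsive forces during the collision are internal, so angular momentum about that axis is conserved.
I_p = (5.54)(0.405)² = 0.9087 kg·m². Taking the sense of the ball of putty's angular momentum as positive, L_{ball} = m v R = (0.390)(3.29)(0.405) = 0.5197 kg·m²/s.
L_i = 0 + 0.5197 = 0.5197 kg·m²/s.
After sticking, I_f = I_p + m R² = 0.9087 + (0.390)(0.405)² = 0.9727 kg·m².
ω_f = L_i / I_f = 0.5197 / 0.9727 = 0.5343 rad/s.

|ω_f| ≈ 0.534 rad/s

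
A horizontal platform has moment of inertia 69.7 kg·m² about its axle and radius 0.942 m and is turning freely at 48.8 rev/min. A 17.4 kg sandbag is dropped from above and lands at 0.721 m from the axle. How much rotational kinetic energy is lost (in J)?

energy lost ≈ 105 J

The added mass arrives with no angular momentum about the axle, and any external torque about the axle is negligible, so the system's angular momentum is conserved.
Added inertia Σmr² = (17.4)(0.721)² = 9.045 kg·m²; I_f = 69.70 + 9.045 = 78.75 kg·m².
ω_f = I_p ω_i / I_f = (69.70)(48.8) / 78.75 = 43.19 rpm.
KE_i = ½(69.70)(5.110 rad/s)² = 910.1 J; KE_f = ½(78.75)(4.523)² = 805.6 J.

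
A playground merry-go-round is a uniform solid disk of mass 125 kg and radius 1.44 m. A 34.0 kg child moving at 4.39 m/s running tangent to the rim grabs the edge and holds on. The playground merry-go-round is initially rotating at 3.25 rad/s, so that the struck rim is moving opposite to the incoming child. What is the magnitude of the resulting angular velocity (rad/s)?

The axle reaction passes through the axle and exerts no torque about it; angular momentum about the axle is conserved through the impact.
I_p = ½(125)(1.44)² = 129.6 kg·m². Taking the sense of the child's angular momentum as positive, L_{child} = m v R = (34.0)(4.39)(1.44) = 214.9 kg·m²/s.
L_i = −I_p ω_p + m v R = −(129.6)(3.25) + 214.9 = -206.3 kg·m²/s.
After sticking, I_f = I_p + m R² = 129.6 + (34.0)(1.44)² = 200.1 kg·m².
ω_f = L_i / I_f = -206.3 / 200.1 = -1.031 rad/s.

|ω_f| ≈ 1.03 rad/s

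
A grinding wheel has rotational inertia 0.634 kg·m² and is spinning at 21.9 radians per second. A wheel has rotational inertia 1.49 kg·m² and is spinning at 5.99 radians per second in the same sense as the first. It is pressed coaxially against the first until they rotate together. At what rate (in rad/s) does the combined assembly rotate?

No external torque acts about the common axis, so total angular momentum is conserved.
Taking A's sense as positive: L = (0.6340)(21.9) + (1.490)(5.99) = 22.81 kg·m²·rad/s.
Combined I = 0.6340 + 1.490 = 2.124 kg·m².
ω_f = L / I = 22.81 / 2.124 = 10.74 rad/s.

|ω_f| ≈ 10.7 rad/s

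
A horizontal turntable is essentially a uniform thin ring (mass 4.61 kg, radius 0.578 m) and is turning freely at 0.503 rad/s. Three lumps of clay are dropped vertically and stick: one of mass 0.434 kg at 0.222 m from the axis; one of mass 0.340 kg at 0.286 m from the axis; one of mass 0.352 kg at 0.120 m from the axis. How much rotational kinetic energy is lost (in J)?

The added mass arrives with no angular momentum about the axis, and any external torque about the axis is negligible, so the system's angular momentum is conserved.
I_p = (4.61)(0.578)² = 1.540 kg·m².
Added inertia Σmr² = (0.434)(0.222)² + (0.340)(0.286)² + (0.352)(0.120)² = 0.05427 kg·m²; I_f = 1.540 + 0.05427 = 1.594 kg·m².
ω_f = I_p ω_i / I_f = (1.540)(0.503) / 1.594 = 0.4859 rad/s.
KE_i = ½(1.540)(0.5030 rad/s)² = 0.1948 J; KE_f = ½(1.594)(0.4859)² = 0.1882 J.

energy lost ≈ 0.00663 J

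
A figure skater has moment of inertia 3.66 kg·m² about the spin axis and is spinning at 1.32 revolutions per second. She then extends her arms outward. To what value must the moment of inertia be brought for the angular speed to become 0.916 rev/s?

No external torque acts about the spin axis, so angular momentum is conserved.
I₂ = I₁ω₁ / ω₂ = (3.66)(1.32) / (0.916) = 5.274 kg·m².

I₂ ≈ 5.27 kg·m²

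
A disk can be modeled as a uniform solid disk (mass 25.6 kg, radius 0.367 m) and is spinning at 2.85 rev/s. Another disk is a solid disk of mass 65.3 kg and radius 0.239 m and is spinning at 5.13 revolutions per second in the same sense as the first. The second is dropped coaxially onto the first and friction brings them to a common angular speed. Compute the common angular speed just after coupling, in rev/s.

The coupling torques are internal; angular momentum about the shared axis is conserved.
Moments of inertia: I_A = ½(25.6)(0.367)² = 1.724 kg·m²; I_B = ½(65.3)(0.239)² = 1.865 kg·m².
Taking A's sense as positive: L = (1.724)(2.85) + (1.865)(5.13) = 14.48 kg·m²·rev/s.
Combined I = 1.724 + 1.865 = 3.589 kg·m².
ω_f = L / I = 14.48 / 3.589 = 4.035 rev/s.

|ω_f| ≈ 4.03 rev/s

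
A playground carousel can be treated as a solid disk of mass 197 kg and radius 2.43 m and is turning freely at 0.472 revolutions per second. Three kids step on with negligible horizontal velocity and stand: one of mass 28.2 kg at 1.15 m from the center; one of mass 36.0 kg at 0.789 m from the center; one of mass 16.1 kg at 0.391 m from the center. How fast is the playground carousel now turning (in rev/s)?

No external torque acts about the center; L_before = L_after.
I_p = ½(197)(2.43)² = 581.6 kg·m².
Added inertia Σmr² = (28.2)(1.15)² + (36.0)(0.789)² + (16.1)(0.391)² = 62.17 kg·m²; I_f = 581.6 + 62.17 = 643.8 kg·m².
ω_f = I_p ω_i / I_f = (581.6)(0.472) / 643.8 = 0.4264 rev/s.

ω_f ≈ 0.426 rev/s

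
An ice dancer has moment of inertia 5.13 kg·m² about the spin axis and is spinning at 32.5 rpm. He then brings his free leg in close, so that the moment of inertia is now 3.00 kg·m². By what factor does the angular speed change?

ω₂/ω₁ ≈ 1.71

With no external torque about the axis, L is conserved: I₁ω₁ = I₂ω₂.
ω₂/ω₁ = I₁/I₂ = 5.130 / 3.000 = 1.710.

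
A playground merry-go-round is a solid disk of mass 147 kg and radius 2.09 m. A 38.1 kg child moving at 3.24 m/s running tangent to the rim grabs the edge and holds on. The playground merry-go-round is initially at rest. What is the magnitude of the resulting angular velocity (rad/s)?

|ω_f| ≈ 0.529 rad/s

The axle reaction passes through the axle and exerts no torque about it; angular momentum about the axle is conserved through the impact.
I_p = ½(147)(2.09)² = 321.1 kg·m². Taking the sense of the child's angular momentum as positive, L_{child} = m v R = (38.1)(3.24)(2.09) = 258.0 kg·m²/s.
L_i = 0 + 258.0 = 258.0 kg·m²/s.
After sticking, I_f = I_p + m R² = 321.1 + (38.1)(2.09)² = 487.5 kg·m².
ω_f = L_i / I_f = 258.0 / 487.5 = 0.5292 rad/s.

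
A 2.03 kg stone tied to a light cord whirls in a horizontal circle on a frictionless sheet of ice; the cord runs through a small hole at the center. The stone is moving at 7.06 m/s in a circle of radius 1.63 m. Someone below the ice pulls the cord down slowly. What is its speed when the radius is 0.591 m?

v₂ ≈ 19.5 m/s

The only horizontal force on the mass is along the cord (radial), so it exerts no torque about the hole and angular momentum m v r is conserved.
v₂ = v₁ r₁ / r₂ = (7.06)(1.63) / (0.591) = 19.47 m/s.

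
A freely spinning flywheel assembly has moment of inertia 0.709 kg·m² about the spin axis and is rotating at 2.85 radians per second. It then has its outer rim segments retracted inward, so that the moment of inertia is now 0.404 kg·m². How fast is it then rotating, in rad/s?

ω₂ ≈ 5.00 rad/s

With no external torque about the axis, L is conserved: I₁ω₁ = I₂ω₂.
ω₂ = I₁ω₁ / I₂ = (0.7090)(2.85 rad/s) / (0.4040) = 5.002 rad/s.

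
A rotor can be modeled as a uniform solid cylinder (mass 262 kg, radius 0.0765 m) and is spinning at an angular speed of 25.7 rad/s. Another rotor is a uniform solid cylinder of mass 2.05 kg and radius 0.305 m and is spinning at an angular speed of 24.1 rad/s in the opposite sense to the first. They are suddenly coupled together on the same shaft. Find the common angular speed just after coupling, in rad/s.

|ω_f| ≈ 20.2 rad/s

No external torque acts about the common axis, so total angular momentum is conserved.
Moments of inertia: I_A = ½(262)(0.0765)² = 0.7666 kg·m²; I_B = ½(2.05)(0.305)² = 0.09535 kg·m².
Taking A's sense as positive: L = (0.7666)(25.7) − (0.09535)(24.1) = 17.40 kg·m²·rad/s.
Combined I = 0.7666 + 0.09535 = 0.8620 kg·m².
ω_f = L / I = 17.40 / 0.8620 = 20.19 rad/s.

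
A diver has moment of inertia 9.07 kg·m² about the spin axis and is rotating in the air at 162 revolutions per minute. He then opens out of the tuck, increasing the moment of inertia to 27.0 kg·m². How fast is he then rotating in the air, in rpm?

No external torque acts about the spin axis, so angular momentum is conserved.
ω₂ = I₁ω₁ / I₂ = (9.070)(162 rpm) / (27.00) = 54.42 rpm.

ω₂ ≈ 54.4 rpm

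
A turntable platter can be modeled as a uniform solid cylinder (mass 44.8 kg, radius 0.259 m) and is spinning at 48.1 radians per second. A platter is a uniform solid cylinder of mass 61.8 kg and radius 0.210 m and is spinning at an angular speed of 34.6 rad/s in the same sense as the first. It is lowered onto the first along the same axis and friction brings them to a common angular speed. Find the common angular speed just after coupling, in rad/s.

The coupling torques are internal; angular momentum about the shared axis is conserved.
Moments of inertia: I_A = ½(44.8)(0.259)² = 1.503 kg·m²; I_B = ½(61.8)(0.210)² = 1.363 kg·m².
Taking A's sense as positive: L = (1.503)(48.1) + (1.363)(34.6) = 119.4 kg·m²·rad/s.
Combined I = 1.503 + 1.363 = 2.865 kg·m².
ω_f = L / I = 119.4 / 2.865 = 41.68 rad/s.

|ω_f| ≈ 41.7 rad/s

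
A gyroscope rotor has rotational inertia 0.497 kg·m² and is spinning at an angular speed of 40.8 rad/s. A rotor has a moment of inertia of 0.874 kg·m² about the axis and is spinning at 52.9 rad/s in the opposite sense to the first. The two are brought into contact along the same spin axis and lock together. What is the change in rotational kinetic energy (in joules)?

The coupling torques are internal; angular momentum about the shared axis is conserved.
Taking A's sense as positive: L = (0.4970)(40.8) − (0.8740)(52.9) = -25.96 kg·m²·rad/s.
Combined I = 0.4970 + 0.8740 = 1.371 kg·m².
ω_f = L / I = -25.96 / 1.371 = -18.93 rad/s.
KE_i = ½ΣIω² = 1637 J; KE_f = ½(1.371)(18.93)² = 245.7 J.

ΔKE ≈ -1390 J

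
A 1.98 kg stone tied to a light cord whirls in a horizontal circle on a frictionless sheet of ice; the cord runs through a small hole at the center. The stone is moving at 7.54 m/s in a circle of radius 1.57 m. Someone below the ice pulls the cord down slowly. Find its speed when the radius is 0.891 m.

Central (radial) force ⇒ zero torque about the center ⇒ m v r is constant.
v₂ = v₁ r₁ / r₂ = (7.54)(1.57) / (0.891) = 13.29 m/s.

v₂ ≈ 13.3 m/s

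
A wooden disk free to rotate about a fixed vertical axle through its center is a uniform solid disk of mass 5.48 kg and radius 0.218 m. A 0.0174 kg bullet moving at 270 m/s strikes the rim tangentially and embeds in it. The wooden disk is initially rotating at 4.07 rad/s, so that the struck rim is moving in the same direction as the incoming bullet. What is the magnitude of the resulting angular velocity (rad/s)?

|ω_f| ≈ 11.9 rad/s

About the axle the impulsive forces during the collision are internal, so angular momentum about that axis is conserved.
I_p = ½(5.48)(0.218)² = 0.1302 kg·m². Taking the sense of the bullet's angular momentum as positive, L_{bullet} = m v R = (0.0174)(270)(0.218) = 1.024 kg·m²/s.
L_i = +I_p ω_p + m v R = +(0.1302)(4.07) + 1.024 = 1.554 kg·m²/s.
After sticking, I_f = I_p + m R² = 0.1302 + (0.0174)(0.218)² = 0.1310 kg·m².
ω_f = L_i / I_f = 1.554 / 0.1310 = 11.86 rad/s.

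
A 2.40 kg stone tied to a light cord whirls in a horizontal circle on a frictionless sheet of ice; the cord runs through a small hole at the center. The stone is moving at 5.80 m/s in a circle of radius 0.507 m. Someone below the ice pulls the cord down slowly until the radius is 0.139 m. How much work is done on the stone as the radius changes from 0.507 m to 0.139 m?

W ≈ 497 J

The only horizontal force on the mass is along the cord (radial), so it exerts no torque about the hole and angular momentum m v r is conserved.
v₂ = v₁ r₁ / r₂ = (5.80)(0.507) / (0.139) = 21.16 m/s.
W = ΔKE = ½m(v₂² − v₁²) = 496.7 J.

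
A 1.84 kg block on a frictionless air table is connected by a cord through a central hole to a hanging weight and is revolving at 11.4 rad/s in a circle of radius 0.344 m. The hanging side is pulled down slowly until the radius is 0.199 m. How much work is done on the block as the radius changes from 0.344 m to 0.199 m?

No torque about the axis ⇒ m r₁² ω₁ = m r₂² ω₂.
ω₂ = ω₁ (r₁/r₂)² = (11.4)(0.344/0.199)² = 34.07 rad/s.
W = ΔKE = ½m(v₂² − v₁²) = 28.13 J.

W ≈ 28.1 J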